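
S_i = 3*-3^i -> [3, -9, 27, -81, 243]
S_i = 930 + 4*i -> [930, 934, 938, 942, 946]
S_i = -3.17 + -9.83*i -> [-3.17, -13.0, -22.83, -32.66, -42.49]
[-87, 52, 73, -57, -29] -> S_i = Random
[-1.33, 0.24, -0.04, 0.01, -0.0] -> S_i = -1.33*(-0.18)^i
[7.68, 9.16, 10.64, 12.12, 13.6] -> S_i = 7.68 + 1.48*i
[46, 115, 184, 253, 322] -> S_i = 46 + 69*i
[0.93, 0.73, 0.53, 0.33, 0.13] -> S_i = 0.93 + -0.20*i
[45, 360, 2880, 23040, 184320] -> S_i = 45*8^i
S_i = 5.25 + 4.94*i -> [5.25, 10.19, 15.13, 20.07, 25.01]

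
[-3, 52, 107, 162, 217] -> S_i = -3 + 55*i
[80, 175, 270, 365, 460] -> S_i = 80 + 95*i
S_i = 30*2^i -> [30, 60, 120, 240, 480]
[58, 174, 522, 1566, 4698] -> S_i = 58*3^i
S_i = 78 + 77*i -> [78, 155, 232, 309, 386]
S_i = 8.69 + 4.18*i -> [8.69, 12.87, 17.05, 21.23, 25.41]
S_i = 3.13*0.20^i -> [3.13, 0.63, 0.13, 0.03, 0.01]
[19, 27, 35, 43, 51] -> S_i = 19 + 8*i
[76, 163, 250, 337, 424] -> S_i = 76 + 87*i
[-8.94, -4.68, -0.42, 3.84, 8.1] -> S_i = -8.94 + 4.26*i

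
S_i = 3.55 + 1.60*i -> [3.55, 5.15, 6.75, 8.35, 9.95]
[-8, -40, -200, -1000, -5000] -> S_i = -8*5^i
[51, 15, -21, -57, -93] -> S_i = 51 + -36*i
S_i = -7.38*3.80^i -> [-7.38, -28.04, -106.57, -404.96, -1538.83]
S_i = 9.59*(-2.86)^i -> [9.59, -27.43, 78.44, -224.35, 641.63]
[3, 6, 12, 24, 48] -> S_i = 3*2^i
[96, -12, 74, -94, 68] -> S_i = Random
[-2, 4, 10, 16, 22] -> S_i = -2 + 6*i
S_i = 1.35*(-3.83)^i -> [1.35, -5.17, 19.8, -75.85, 290.49]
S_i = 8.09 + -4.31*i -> [8.09, 3.78, -0.53, -4.84, -9.15]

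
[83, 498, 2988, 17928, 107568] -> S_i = 83*6^i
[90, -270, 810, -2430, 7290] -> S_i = 90*-3^i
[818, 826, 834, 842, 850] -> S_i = 818 + 8*i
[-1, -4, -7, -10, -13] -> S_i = -1 + -3*i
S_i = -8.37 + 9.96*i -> [-8.37, 1.59, 11.55, 21.51, 31.47]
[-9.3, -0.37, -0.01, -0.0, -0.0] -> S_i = -9.30*0.04^i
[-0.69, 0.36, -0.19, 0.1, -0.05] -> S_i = -0.69*(-0.52)^i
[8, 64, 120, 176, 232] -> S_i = 8 + 56*i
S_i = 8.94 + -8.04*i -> [8.94, 0.9, -7.14, -15.18, -23.22]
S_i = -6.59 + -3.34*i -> [-6.59, -9.93, -13.27, -16.61, -19.95]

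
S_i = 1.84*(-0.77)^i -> [1.84, -1.42, 1.09, -0.84, 0.65]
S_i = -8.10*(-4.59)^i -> [-8.1, 37.18, -170.65, 783.29, -3595.31]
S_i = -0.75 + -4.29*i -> [-0.75, -5.04, -9.33, -13.62, -17.91]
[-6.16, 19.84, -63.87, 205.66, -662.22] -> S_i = -6.16*(-3.22)^i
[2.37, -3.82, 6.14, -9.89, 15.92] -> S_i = 2.37*(-1.61)^i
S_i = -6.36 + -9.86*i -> [-6.36, -16.22, -26.08, -35.94, -45.8]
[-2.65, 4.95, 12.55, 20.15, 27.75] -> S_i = -2.65 + 7.60*i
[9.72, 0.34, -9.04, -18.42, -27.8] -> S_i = 9.72 + -9.38*i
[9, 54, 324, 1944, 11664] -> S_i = 9*6^i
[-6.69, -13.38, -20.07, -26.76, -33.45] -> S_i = -6.69 + -6.69*i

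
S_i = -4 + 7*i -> [-4, 3, 10, 17, 24]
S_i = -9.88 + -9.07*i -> [-9.88, -18.95, -28.02, -37.09, -46.16]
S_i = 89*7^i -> [89, 623, 4361, 30527, 213689]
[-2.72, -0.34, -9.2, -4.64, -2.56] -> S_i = Random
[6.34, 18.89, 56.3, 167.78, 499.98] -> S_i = 6.34*2.98^i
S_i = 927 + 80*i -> [927, 1007, 1087, 1167, 1247]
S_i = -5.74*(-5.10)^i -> [-5.74, 29.27, -149.3, 761.42, -3883.23]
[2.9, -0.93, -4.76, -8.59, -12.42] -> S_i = 2.90 + -3.83*i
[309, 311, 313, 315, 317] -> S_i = 309 + 2*i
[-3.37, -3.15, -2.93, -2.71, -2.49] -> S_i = -3.37 + 0.22*i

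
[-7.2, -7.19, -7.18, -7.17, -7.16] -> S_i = -7.20 + 0.01*i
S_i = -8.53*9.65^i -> [-8.53, -82.31, -794.33, -7665.33, -73970.45]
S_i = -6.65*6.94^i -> [-6.65, -46.15, -320.29, -2222.8, -15426.22]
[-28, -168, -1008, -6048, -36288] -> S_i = -28*6^i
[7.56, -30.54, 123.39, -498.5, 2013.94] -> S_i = 7.56*(-4.04)^i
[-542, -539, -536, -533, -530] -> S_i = -542 + 3*i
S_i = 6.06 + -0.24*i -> [6.06, 5.82, 5.58, 5.34, 5.1]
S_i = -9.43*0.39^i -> [-9.43, -3.68, -1.43, -0.56, -0.22]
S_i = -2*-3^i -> [-2, 6, -18, 54, -162]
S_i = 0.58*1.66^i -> [0.58, 0.96, 1.6, 2.65, 4.4]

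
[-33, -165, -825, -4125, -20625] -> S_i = -33*5^i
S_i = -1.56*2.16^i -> [-1.56, -3.37, -7.28, -15.72, -33.96]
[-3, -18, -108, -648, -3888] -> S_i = -3*6^i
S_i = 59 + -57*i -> [59, 2, -55, -112, -169]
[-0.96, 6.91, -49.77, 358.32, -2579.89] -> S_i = -0.96*(-7.20)^i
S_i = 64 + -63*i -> [64, 1, -62, -125, -188]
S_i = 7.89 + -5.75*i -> [7.89, 2.14, -3.61, -9.36, -15.11]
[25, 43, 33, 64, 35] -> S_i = Random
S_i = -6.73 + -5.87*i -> [-6.73, -12.6, -18.47, -24.34, -30.21]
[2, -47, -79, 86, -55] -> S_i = Random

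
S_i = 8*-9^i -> [8, -72, 648, -5832, 52488]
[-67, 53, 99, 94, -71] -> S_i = Random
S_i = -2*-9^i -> [-2, 18, -162, 1458, -13122]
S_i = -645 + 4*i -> [-645, -641, -637, -633, -629]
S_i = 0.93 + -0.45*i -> [0.93, 0.48, 0.03, -0.42, -0.87]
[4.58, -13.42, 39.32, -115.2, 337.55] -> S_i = 4.58*(-2.93)^i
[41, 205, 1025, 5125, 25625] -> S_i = 41*5^i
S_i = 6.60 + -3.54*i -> [6.6, 3.06, -0.48, -4.02, -7.56]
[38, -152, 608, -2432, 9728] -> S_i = 38*-4^i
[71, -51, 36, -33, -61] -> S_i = Random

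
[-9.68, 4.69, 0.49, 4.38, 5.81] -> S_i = Random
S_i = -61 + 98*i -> [-61, 37, 135, 233, 331]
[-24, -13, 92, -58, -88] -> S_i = Random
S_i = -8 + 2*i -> [-8, -6, -4, -2, 0]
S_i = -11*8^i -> [-11, -88, -704, -5632, -45056]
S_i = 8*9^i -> [8, 72, 648, 5832, 52488]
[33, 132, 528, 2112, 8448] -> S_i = 33*4^i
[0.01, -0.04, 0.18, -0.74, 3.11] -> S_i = 0.01*(-4.20)^i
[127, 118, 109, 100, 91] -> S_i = 127 + -9*i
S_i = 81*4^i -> [81, 324, 1296, 5184, 20736]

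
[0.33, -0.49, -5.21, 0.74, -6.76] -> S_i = Random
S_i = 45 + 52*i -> [45, 97, 149, 201, 253]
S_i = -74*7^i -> [-74, -518, -3626, -25382, -177674]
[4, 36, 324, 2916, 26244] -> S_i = 4*9^i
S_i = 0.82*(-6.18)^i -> [0.82, -5.07, 31.32, -193.54, 1196.1]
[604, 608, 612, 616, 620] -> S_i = 604 + 4*i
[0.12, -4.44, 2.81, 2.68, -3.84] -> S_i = Random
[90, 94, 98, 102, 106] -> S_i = 90 + 4*i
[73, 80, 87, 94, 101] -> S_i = 73 + 7*i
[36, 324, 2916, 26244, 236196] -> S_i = 36*9^i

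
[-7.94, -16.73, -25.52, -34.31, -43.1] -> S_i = -7.94 + -8.79*i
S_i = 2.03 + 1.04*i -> [2.03, 3.07, 4.11, 5.15, 6.19]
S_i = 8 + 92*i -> [8, 100, 192, 284, 376]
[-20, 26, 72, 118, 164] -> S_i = -20 + 46*i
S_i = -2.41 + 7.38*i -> [-2.41, 4.97, 12.35, 19.73, 27.11]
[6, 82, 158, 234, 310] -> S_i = 6 + 76*i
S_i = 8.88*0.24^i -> [8.88, 2.13, 0.51, 0.12, 0.03]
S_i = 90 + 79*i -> [90, 169, 248, 327, 406]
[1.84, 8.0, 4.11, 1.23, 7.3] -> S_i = Random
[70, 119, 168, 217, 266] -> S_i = 70 + 49*i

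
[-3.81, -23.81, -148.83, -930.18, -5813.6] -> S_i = -3.81*6.25^i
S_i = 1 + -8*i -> [1, -7, -15, -23, -31]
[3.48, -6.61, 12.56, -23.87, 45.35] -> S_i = 3.48*(-1.90)^i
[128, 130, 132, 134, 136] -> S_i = 128 + 2*i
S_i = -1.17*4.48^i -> [-1.17, -5.24, -23.48, -105.2, -471.3]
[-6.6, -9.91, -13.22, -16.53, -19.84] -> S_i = -6.60 + -3.31*i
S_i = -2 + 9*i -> [-2, 7, 16, 25, 34]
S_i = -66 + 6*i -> [-66, -60, -54, -48, -42]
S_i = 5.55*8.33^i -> [5.55, 46.23, 385.11, 3207.95, 26722.25]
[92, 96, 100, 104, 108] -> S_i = 92 + 4*i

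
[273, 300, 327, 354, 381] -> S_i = 273 + 27*i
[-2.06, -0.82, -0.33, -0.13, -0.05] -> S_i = -2.06*0.40^i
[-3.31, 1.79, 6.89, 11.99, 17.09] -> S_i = -3.31 + 5.10*i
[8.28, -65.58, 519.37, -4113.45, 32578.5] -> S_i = 8.28*(-7.92)^i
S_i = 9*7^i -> [9, 63, 441, 3087, 21609]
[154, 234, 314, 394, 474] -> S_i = 154 + 80*i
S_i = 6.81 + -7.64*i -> [6.81, -0.83, -8.47, -16.11, -23.75]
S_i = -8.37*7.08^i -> [-8.37, -59.26, -419.56, -2970.47, -21030.93]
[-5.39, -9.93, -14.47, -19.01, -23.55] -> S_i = -5.39 + -4.54*i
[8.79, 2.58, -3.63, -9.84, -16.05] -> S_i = 8.79 + -6.21*i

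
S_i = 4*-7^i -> [4, -28, 196, -1372, 9604]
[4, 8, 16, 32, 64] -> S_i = 4*2^i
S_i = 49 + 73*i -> [49, 122, 195, 268, 341]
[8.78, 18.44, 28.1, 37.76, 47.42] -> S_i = 8.78 + 9.66*i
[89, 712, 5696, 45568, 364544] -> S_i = 89*8^i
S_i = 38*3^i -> [38, 114, 342, 1026, 3078]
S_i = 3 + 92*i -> [3, 95, 187, 279, 371]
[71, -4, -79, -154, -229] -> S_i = 71 + -75*i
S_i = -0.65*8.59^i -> [-0.65, -5.58, -47.96, -412.0, -3539.04]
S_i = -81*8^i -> [-81, -648, -5184, -41472, -331776]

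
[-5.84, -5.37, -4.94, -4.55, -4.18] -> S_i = -5.84*0.92^i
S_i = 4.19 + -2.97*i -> [4.19, 1.22, -1.75, -4.72, -7.69]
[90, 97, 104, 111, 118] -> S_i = 90 + 7*i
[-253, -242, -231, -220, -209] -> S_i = -253 + 11*i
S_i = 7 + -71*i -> [7, -64, -135, -206, -277]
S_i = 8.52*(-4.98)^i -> [8.52, -42.43, 211.3, -1052.27, 5240.31]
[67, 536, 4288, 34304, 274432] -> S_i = 67*8^i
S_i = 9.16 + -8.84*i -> [9.16, 0.32, -8.52, -17.36, -26.2]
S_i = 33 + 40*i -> [33, 73, 113, 153, 193]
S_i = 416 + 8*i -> [416, 424, 432, 440, 448]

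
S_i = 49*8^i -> [49, 392, 3136, 25088, 200704]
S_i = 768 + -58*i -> [768, 710, 652, 594, 536]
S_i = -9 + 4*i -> [-9, -5, -1, 3, 7]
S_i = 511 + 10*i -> [511, 521, 531, 541, 551]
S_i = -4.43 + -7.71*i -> [-4.43, -12.14, -19.85, -27.56, -35.27]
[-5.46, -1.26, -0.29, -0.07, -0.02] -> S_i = -5.46*0.23^i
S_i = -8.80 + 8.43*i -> [-8.8, -0.37, 8.06, 16.49, 24.92]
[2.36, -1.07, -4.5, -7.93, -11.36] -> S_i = 2.36 + -3.43*i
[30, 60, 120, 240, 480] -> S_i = 30*2^i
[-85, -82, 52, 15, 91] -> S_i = Random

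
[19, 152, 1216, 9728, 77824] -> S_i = 19*8^i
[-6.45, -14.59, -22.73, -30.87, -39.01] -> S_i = -6.45 + -8.14*i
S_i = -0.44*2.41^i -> [-0.44, -1.06, -2.56, -6.16, -14.84]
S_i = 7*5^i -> [7, 35, 175, 875, 4375]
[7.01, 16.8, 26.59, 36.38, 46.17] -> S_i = 7.01 + 9.79*i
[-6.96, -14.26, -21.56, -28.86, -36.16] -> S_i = -6.96 + -7.30*i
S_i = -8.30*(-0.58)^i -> [-8.3, 4.81, -2.79, 1.62, -0.94]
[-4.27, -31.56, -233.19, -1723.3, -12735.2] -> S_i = -4.27*7.39^i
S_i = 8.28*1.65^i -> [8.28, 13.66, 22.54, 37.19, 61.37]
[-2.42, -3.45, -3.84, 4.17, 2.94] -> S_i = Random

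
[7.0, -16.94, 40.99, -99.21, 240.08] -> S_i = 7.00*(-2.42)^i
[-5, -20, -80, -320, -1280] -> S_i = -5*4^i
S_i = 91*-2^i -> [91, -182, 364, -728, 1456]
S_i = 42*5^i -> [42, 210, 1050, 5250, 26250]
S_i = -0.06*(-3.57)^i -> [-0.06, 0.21, -0.76, 2.73, -9.75]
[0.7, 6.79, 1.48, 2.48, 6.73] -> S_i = Random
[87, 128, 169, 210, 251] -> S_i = 87 + 41*i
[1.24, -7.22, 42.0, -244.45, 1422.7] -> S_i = 1.24*(-5.82)^i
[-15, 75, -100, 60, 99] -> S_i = Random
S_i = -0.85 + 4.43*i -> [-0.85, 3.58, 8.01, 12.44, 16.87]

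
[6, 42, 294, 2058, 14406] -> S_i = 6*7^i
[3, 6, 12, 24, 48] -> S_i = 3*2^i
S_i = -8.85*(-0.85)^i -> [-8.85, 7.52, -6.39, 5.44, -4.62]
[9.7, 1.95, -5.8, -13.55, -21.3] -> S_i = 9.70 + -7.75*i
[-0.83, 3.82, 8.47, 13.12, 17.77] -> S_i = -0.83 + 4.65*i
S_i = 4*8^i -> [4, 32, 256, 2048, 16384]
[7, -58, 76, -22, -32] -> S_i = Random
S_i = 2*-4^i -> [2, -8, 32, -128, 512]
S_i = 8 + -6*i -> [8, 2, -4, -10, -16]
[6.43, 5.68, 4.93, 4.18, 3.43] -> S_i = 6.43 + -0.75*i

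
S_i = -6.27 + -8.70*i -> [-6.27, -14.97, -23.67, -32.37, -41.07]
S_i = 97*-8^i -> [97, -776, 6208, -49664, 397312]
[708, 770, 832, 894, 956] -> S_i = 708 + 62*i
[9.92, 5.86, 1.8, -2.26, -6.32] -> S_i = 9.92 + -4.06*i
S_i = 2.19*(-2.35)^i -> [2.19, -5.15, 12.09, -28.42, 66.79]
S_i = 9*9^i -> [9, 81, 729, 6561, 59049]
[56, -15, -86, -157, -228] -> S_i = 56 + -71*i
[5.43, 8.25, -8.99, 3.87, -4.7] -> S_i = Random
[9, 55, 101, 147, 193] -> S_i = 9 + 46*i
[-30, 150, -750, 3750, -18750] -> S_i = -30*-5^i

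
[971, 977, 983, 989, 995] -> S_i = 971 + 6*i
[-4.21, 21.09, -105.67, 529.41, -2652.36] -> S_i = -4.21*(-5.01)^i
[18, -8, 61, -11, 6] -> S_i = Random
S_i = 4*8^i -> [4, 32, 256, 2048, 16384]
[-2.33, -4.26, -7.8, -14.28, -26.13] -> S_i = -2.33*1.83^i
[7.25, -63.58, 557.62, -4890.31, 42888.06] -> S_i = 7.25*(-8.77)^i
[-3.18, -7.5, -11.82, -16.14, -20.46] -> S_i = -3.18 + -4.32*i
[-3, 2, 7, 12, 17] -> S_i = -3 + 5*i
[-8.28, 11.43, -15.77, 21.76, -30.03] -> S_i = -8.28*(-1.38)^i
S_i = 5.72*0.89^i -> [5.72, 5.09, 4.53, 4.03, 3.59]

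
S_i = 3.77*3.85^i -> [3.77, 14.51, 55.88, 215.14, 828.29]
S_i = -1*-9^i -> [-1, 9, -81, 729, -6561]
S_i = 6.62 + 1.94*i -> [6.62, 8.56, 10.5, 12.44, 14.38]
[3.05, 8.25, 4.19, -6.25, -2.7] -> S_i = Random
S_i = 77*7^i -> [77, 539, 3773, 26411, 184877]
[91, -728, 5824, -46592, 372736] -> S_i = 91*-8^i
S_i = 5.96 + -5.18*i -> [5.96, 0.78, -4.4, -9.58, -14.76]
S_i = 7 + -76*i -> [7, -69, -145, -221, -297]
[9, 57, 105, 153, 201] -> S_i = 9 + 48*i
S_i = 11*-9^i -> [11, -99, 891, -8019, 72171]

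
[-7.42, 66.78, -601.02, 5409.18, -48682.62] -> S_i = -7.42*(-9.00)^i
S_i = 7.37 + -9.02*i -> [7.37, -1.65, -10.67, -19.69, -28.71]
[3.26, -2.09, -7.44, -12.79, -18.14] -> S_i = 3.26 + -5.35*i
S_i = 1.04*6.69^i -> [1.04, 6.96, 46.55, 311.4, 2083.23]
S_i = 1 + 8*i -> [1, 9, 17, 25, 33]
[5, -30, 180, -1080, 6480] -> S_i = 5*-6^i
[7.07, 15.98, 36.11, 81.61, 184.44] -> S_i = 7.07*2.26^i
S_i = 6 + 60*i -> [6, 66, 126, 186, 246]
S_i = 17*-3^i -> [17, -51, 153, -459, 1377]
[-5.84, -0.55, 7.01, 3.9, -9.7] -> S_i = Random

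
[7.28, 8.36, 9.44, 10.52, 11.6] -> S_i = 7.28 + 1.08*i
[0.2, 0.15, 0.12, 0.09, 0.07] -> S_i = 0.20*0.76^i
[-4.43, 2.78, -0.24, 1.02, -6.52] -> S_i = Random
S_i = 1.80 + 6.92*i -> [1.8, 8.72, 15.64, 22.56, 29.48]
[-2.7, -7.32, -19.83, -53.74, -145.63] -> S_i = -2.70*2.71^i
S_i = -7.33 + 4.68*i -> [-7.33, -2.65, 2.03, 6.71, 11.39]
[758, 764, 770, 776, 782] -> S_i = 758 + 6*i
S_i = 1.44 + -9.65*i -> [1.44, -8.21, -17.86, -27.51, -37.16]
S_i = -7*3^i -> [-7, -21, -63, -189, -567]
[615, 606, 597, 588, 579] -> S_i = 615 + -9*i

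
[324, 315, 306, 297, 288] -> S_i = 324 + -9*i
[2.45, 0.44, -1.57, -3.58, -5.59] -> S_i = 2.45 + -2.01*i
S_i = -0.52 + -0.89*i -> [-0.52, -1.41, -2.3, -3.19, -4.08]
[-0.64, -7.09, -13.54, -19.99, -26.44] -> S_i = -0.64 + -6.45*i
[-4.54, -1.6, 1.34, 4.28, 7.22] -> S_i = -4.54 + 2.94*i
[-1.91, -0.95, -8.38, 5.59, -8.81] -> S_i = Random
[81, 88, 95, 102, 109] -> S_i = 81 + 7*i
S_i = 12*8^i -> [12, 96, 768, 6144, 49152]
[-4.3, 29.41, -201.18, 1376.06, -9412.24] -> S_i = -4.30*(-6.84)^i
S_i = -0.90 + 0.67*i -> [-0.9, -0.23, 0.44, 1.11, 1.78]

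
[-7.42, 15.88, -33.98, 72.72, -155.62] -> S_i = -7.42*(-2.14)^i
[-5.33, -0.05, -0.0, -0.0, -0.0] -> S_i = -5.33*0.01^i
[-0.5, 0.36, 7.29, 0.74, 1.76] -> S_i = Random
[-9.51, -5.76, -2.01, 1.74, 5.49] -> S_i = -9.51 + 3.75*i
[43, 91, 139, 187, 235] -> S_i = 43 + 48*i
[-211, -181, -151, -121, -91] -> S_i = -211 + 30*i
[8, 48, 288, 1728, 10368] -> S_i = 8*6^i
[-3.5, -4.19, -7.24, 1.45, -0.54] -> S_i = Random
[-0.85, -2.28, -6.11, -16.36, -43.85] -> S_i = -0.85*2.68^i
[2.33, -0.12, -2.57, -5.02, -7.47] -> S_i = 2.33 + -2.45*i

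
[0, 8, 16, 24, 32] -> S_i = 0 + 8*i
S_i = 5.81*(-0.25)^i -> [5.81, -1.45, 0.36, -0.09, 0.02]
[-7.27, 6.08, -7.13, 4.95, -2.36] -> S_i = Random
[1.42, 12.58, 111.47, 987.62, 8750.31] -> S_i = 1.42*8.86^i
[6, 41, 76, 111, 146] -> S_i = 6 + 35*i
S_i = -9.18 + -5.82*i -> [-9.18, -15.0, -20.82, -26.64, -32.46]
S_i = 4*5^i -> [4, 20, 100, 500, 2500]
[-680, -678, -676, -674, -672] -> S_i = -680 + 2*i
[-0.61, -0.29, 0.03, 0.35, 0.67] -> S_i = -0.61 + 0.32*i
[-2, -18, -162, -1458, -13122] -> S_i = -2*9^i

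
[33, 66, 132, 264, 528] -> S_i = 33*2^i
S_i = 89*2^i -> [89, 178, 356, 712, 1424]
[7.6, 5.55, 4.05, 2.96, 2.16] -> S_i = 7.60*0.73^i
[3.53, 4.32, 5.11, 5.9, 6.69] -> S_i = 3.53 + 0.79*i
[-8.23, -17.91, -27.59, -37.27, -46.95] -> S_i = -8.23 + -9.68*i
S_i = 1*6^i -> [1, 6, 36, 216, 1296]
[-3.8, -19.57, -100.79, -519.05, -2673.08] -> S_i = -3.80*5.15^i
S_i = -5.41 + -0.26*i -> [-5.41, -5.67, -5.93, -6.19, -6.45]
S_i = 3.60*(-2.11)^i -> [3.6, -7.6, 16.03, -33.82, 71.36]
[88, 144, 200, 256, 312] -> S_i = 88 + 56*i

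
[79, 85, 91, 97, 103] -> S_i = 79 + 6*i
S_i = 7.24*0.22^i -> [7.24, 1.59, 0.35, 0.08, 0.02]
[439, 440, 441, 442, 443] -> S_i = 439 + 1*i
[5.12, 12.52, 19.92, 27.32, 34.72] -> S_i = 5.12 + 7.40*i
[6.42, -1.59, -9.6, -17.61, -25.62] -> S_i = 6.42 + -8.01*i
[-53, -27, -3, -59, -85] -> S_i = Random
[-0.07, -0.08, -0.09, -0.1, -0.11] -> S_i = -0.07*1.13^i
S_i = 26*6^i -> [26, 156, 936, 5616, 33696]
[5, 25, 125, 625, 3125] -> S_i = 5*5^i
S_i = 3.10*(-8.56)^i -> [3.1, -26.54, 227.15, -1944.39, 16643.96]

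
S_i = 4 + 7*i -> [4, 11, 18, 25, 32]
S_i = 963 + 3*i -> [963, 966, 969, 972, 975]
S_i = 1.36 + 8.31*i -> [1.36, 9.67, 17.98, 26.29, 34.6]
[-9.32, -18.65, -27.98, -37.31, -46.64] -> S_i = -9.32 + -9.33*i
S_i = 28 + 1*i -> [28, 29, 30, 31, 32]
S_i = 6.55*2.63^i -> [6.55, 17.23, 45.31, 119.15, 313.37]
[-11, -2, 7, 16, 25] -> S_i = -11 + 9*i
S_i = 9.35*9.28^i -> [9.35, 86.77, 805.21, 7472.32, 69343.14]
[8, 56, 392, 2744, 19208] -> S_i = 8*7^i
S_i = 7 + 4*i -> [7, 11, 15, 19, 23]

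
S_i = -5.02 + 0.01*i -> [-5.02, -5.01, -5.0, -4.99, -4.98]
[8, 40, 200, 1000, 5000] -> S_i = 8*5^i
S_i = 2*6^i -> [2, 12, 72, 432, 2592]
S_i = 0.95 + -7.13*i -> [0.95, -6.18, -13.31, -20.44, -27.57]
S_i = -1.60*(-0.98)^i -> [-1.6, 1.57, -1.54, 1.51, -1.48]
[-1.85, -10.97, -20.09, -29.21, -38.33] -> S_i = -1.85 + -9.12*i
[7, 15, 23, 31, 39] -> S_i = 7 + 8*i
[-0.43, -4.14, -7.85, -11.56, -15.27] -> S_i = -0.43 + -3.71*i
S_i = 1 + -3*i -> [1, -2, -5, -8, -11]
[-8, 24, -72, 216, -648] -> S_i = -8*-3^i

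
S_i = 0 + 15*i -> [0, 15, 30, 45, 60]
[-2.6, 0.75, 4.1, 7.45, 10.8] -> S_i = -2.60 + 3.35*i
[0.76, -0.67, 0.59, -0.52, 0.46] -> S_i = 0.76*(-0.88)^i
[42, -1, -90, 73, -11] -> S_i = Random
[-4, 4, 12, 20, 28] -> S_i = -4 + 8*i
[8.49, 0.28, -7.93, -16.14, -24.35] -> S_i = 8.49 + -8.21*i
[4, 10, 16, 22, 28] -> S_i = 4 + 6*i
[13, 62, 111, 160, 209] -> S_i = 13 + 49*i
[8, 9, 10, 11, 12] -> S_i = 8 + 1*i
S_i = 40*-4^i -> [40, -160, 640, -2560, 10240]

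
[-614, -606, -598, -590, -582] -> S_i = -614 + 8*i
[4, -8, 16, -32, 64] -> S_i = 4*-2^i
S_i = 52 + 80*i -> [52, 132, 212, 292, 372]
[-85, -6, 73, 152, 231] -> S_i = -85 + 79*i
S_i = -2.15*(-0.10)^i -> [-2.15, 0.22, -0.02, 0.0, -0.0]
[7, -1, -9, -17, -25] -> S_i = 7 + -8*i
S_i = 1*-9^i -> [1, -9, 81, -729, 6561]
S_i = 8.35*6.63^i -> [8.35, 55.36, 367.04, 2433.48, 16133.95]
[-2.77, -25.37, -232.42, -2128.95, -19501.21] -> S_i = -2.77*9.16^i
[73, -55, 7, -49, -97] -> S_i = Random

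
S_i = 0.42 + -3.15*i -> [0.42, -2.73, -5.88, -9.03, -12.18]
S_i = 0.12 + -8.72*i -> [0.12, -8.6, -17.32, -26.04, -34.76]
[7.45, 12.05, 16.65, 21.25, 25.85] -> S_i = 7.45 + 4.60*i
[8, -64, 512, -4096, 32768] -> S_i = 8*-8^i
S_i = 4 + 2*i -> [4, 6, 8, 10, 12]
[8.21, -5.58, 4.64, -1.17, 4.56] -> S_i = Random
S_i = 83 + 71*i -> [83, 154, 225, 296, 367]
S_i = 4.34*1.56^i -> [4.34, 6.77, 10.56, 16.48, 25.7]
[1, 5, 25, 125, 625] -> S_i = 1*5^i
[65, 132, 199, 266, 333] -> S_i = 65 + 67*i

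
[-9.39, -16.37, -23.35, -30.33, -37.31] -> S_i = -9.39 + -6.98*i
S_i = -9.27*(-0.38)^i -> [-9.27, 3.52, -1.34, 0.51, -0.19]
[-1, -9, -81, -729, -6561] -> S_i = -1*9^i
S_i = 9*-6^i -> [9, -54, 324, -1944, 11664]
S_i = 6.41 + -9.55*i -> [6.41, -3.14, -12.69, -22.24, -31.79]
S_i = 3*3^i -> [3, 9, 27, 81, 243]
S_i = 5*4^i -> [5, 20, 80, 320, 1280]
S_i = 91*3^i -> [91, 273, 819, 2457, 7371]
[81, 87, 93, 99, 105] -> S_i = 81 + 6*i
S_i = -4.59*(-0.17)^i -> [-4.59, 0.78, -0.13, 0.02, -0.0]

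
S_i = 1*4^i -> [1, 4, 16, 64, 256]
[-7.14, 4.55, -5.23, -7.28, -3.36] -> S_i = Random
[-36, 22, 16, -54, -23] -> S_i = Random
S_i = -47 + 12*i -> [-47, -35, -23, -11, 1]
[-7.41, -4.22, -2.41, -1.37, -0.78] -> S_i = -7.41*0.57^i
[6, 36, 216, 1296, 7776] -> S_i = 6*6^i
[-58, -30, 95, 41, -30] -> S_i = Random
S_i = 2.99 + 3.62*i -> [2.99, 6.61, 10.23, 13.85, 17.47]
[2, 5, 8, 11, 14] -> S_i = 2 + 3*i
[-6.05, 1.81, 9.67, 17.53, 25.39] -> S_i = -6.05 + 7.86*i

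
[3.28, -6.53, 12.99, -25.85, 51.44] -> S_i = 3.28*(-1.99)^i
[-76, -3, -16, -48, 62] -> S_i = Random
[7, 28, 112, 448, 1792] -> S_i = 7*4^i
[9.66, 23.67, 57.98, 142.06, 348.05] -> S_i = 9.66*2.45^i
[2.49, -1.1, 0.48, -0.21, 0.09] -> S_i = 2.49*(-0.44)^i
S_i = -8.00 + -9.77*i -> [-8.0, -17.77, -27.54, -37.31, -47.08]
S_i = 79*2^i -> [79, 158, 316, 632, 1264]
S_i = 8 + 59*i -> [8, 67, 126, 185, 244]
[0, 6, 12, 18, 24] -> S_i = 0 + 6*i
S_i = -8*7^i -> [-8, -56, -392, -2744, -19208]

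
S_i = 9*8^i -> [9, 72, 576, 4608, 36864]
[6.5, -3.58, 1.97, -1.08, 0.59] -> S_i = 6.50*(-0.55)^i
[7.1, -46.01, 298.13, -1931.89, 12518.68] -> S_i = 7.10*(-6.48)^i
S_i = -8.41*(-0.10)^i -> [-8.41, 0.84, -0.08, 0.01, -0.0]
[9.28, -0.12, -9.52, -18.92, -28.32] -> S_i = 9.28 + -9.40*i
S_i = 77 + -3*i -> [77, 74, 71, 68, 65]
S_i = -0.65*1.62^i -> [-0.65, -1.05, -1.71, -2.76, -4.48]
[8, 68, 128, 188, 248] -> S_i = 8 + 60*i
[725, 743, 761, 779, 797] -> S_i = 725 + 18*i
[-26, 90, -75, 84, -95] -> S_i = Random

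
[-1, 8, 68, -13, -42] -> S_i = Random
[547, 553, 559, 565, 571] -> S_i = 547 + 6*i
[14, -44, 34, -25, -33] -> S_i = Random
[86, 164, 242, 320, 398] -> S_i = 86 + 78*i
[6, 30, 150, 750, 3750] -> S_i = 6*5^i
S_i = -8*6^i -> [-8, -48, -288, -1728, -10368]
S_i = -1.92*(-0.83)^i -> [-1.92, 1.59, -1.32, 1.1, -0.91]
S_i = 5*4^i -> [5, 20, 80, 320, 1280]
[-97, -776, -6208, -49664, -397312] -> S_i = -97*8^i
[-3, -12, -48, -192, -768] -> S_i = -3*4^i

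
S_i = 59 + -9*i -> [59, 50, 41, 32, 23]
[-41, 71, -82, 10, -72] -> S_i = Random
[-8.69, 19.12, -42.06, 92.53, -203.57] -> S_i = -8.69*(-2.20)^i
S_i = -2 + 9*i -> [-2, 7, 16, 25, 34]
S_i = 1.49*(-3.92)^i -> [1.49, -5.84, 22.9, -89.75, 351.83]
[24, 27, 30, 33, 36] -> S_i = 24 + 3*i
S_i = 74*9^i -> [74, 666, 5994, 53946, 485514]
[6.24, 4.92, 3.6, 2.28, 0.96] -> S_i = 6.24 + -1.32*i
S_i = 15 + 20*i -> [15, 35, 55, 75, 95]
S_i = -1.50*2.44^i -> [-1.5, -3.66, -8.93, -21.79, -53.17]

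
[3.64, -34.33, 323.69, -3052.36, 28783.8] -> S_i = 3.64*(-9.43)^i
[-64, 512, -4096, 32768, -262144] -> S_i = -64*-8^i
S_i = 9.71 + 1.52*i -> [9.71, 11.23, 12.75, 14.27, 15.79]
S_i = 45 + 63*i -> [45, 108, 171, 234, 297]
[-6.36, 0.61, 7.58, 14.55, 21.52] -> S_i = -6.36 + 6.97*i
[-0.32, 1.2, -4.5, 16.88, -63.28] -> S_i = -0.32*(-3.75)^i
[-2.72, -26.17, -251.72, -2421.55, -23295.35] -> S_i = -2.72*9.62^i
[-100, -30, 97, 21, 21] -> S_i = Random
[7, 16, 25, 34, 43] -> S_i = 7 + 9*i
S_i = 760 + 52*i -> [760, 812, 864, 916, 968]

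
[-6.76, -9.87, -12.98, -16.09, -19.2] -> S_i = -6.76 + -3.11*i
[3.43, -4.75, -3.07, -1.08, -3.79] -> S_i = Random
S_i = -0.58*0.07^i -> [-0.58, -0.04, -0.0, -0.0, -0.0]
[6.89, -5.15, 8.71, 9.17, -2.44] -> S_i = Random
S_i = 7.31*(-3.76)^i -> [7.31, -27.49, 103.35, -388.58, 1461.06]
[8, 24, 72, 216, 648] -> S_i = 8*3^i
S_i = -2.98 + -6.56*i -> [-2.98, -9.54, -16.1, -22.66, -29.22]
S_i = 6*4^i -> [6, 24, 96, 384, 1536]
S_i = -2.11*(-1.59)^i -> [-2.11, 3.35, -5.33, 8.48, -13.49]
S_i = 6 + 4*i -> [6, 10, 14, 18, 22]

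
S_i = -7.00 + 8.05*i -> [-7.0, 1.05, 9.1, 17.15, 25.2]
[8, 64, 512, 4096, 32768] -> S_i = 8*8^i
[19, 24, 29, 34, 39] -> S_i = 19 + 5*i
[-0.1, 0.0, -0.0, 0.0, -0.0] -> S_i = -0.10*(-0.01)^i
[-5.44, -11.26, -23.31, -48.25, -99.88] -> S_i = -5.44*2.07^i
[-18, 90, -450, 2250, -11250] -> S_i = -18*-5^i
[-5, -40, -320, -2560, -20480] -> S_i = -5*8^i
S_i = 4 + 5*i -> [4, 9, 14, 19, 24]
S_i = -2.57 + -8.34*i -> [-2.57, -10.91, -19.25, -27.59, -35.93]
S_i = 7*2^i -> [7, 14, 28, 56, 112]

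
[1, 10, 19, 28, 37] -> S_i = 1 + 9*i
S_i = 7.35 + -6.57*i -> [7.35, 0.78, -5.79, -12.36, -18.93]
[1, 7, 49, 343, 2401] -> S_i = 1*7^i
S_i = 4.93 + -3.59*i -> [4.93, 1.34, -2.25, -5.84, -9.43]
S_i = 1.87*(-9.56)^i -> [1.87, -17.88, 170.91, -1633.86, 15619.72]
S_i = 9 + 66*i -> [9, 75, 141, 207, 273]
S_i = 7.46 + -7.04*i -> [7.46, 0.42, -6.62, -13.66, -20.7]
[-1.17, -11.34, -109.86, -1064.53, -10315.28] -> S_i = -1.17*9.69^i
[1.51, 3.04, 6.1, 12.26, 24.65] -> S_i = 1.51*2.01^i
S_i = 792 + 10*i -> [792, 802, 812, 822, 832]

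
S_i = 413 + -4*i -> [413, 409, 405, 401, 397]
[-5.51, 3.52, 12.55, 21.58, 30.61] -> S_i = -5.51 + 9.03*i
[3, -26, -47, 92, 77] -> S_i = Random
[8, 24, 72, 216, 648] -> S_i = 8*3^i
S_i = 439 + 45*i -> [439, 484, 529, 574, 619]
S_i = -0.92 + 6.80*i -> [-0.92, 5.88, 12.68, 19.48, 26.28]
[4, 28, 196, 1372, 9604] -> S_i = 4*7^i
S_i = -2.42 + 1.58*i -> [-2.42, -0.84, 0.74, 2.32, 3.9]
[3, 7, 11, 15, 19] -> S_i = 3 + 4*i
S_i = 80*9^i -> [80, 720, 6480, 58320, 524880]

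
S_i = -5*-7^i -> [-5, 35, -245, 1715, -12005]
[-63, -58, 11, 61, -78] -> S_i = Random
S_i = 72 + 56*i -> [72, 128, 184, 240, 296]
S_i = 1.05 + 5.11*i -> [1.05, 6.16, 11.27, 16.38, 21.49]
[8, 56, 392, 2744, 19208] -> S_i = 8*7^i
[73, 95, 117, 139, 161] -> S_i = 73 + 22*i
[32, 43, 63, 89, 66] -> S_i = Random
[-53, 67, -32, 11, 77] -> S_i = Random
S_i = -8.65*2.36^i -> [-8.65, -20.41, -48.18, -113.7, -268.33]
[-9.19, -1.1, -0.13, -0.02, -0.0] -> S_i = -9.19*0.12^i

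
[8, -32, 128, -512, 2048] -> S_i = 8*-4^i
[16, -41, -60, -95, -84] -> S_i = Random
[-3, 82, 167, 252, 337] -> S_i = -3 + 85*i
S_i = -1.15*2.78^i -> [-1.15, -3.2, -8.89, -24.71, -68.69]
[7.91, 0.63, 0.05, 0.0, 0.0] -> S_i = 7.91*0.08^i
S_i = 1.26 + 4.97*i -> [1.26, 6.23, 11.2, 16.17, 21.14]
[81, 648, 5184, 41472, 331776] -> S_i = 81*8^i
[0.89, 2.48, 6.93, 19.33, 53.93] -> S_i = 0.89*2.79^i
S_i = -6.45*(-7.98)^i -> [-6.45, 51.47, -410.74, 3277.69, -26156.0]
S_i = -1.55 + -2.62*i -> [-1.55, -4.17, -6.79, -9.41, -12.03]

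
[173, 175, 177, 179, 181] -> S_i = 173 + 2*i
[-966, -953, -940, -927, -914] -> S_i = -966 + 13*i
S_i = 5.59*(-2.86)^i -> [5.59, -15.99, 45.72, -130.77, 374.0]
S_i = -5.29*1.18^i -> [-5.29, -6.24, -7.37, -8.69, -10.26]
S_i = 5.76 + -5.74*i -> [5.76, 0.02, -5.72, -11.46, -17.2]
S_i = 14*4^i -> [14, 56, 224, 896, 3584]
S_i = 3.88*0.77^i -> [3.88, 2.99, 2.3, 1.77, 1.36]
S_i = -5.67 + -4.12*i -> [-5.67, -9.79, -13.91, -18.03, -22.15]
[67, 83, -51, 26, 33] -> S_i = Random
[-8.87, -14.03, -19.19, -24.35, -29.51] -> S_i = -8.87 + -5.16*i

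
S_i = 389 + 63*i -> [389, 452, 515, 578, 641]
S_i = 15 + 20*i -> [15, 35, 55, 75, 95]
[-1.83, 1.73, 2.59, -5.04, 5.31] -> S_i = Random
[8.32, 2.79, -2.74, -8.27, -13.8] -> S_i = 8.32 + -5.53*i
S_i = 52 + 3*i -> [52, 55, 58, 61, 64]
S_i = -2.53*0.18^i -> [-2.53, -0.46, -0.08, -0.01, -0.0]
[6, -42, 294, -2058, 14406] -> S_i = 6*-7^i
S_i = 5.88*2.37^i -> [5.88, 13.94, 33.03, 78.27, 185.51]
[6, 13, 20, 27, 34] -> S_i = 6 + 7*i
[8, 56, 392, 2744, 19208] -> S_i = 8*7^i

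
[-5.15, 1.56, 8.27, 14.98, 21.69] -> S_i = -5.15 + 6.71*i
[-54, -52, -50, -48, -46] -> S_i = -54 + 2*i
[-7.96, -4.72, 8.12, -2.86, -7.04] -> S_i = Random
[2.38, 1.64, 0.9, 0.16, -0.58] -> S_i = 2.38 + -0.74*i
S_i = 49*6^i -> [49, 294, 1764, 10584, 63504]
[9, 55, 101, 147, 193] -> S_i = 9 + 46*i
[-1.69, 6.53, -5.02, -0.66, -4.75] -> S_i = Random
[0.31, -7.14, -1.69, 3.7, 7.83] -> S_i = Random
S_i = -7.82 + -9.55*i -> [-7.82, -17.37, -26.92, -36.47, -46.02]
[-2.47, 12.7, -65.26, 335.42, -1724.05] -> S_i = -2.47*(-5.14)^i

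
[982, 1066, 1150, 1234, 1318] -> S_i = 982 + 84*i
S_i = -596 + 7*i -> [-596, -589, -582, -575, -568]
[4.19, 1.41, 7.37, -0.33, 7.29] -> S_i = Random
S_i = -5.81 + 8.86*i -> [-5.81, 3.05, 11.91, 20.77, 29.63]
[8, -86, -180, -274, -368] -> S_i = 8 + -94*i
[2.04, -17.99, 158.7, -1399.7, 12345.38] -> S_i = 2.04*(-8.82)^i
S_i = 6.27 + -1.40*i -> [6.27, 4.87, 3.47, 2.07, 0.67]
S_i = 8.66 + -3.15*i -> [8.66, 5.51, 2.36, -0.79, -3.94]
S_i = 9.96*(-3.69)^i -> [9.96, -36.75, 135.62, -500.42, 1846.57]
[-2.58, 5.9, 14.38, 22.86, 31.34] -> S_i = -2.58 + 8.48*i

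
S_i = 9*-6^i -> [9, -54, 324, -1944, 11664]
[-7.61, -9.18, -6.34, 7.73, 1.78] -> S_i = Random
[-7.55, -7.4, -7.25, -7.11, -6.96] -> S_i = -7.55*0.98^i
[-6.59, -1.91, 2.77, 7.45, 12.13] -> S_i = -6.59 + 4.68*i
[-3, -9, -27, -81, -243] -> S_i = -3*3^i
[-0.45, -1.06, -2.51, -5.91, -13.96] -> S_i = -0.45*2.36^i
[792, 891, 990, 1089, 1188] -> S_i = 792 + 99*i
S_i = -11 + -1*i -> [-11, -12, -13, -14, -15]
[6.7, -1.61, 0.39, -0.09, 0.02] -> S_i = 6.70*(-0.24)^i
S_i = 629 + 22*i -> [629, 651, 673, 695, 717]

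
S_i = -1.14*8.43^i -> [-1.14, -9.61, -81.01, -682.95, -5757.25]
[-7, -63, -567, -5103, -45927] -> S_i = -7*9^i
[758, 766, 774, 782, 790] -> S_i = 758 + 8*i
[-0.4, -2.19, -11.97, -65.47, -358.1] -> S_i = -0.40*5.47^i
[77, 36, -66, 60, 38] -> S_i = Random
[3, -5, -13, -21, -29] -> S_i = 3 + -8*i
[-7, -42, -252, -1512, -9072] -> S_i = -7*6^i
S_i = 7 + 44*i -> [7, 51, 95, 139, 183]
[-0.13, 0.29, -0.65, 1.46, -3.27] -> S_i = -0.13*(-2.24)^i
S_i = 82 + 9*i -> [82, 91, 100, 109, 118]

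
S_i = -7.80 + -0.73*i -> [-7.8, -8.53, -9.26, -9.99, -10.72]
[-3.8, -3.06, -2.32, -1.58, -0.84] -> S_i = -3.80 + 0.74*i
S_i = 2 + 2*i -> [2, 4, 6, 8, 10]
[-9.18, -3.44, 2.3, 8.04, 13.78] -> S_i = -9.18 + 5.74*i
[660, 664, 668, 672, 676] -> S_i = 660 + 4*i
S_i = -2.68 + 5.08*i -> [-2.68, 2.4, 7.48, 12.56, 17.64]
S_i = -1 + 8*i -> [-1, 7, 15, 23, 31]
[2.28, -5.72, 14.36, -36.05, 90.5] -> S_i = 2.28*(-2.51)^i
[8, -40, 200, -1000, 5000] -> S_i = 8*-5^i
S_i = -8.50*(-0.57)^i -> [-8.5, 4.84, -2.76, 1.57, -0.9]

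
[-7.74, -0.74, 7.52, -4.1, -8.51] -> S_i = Random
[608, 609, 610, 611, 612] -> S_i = 608 + 1*i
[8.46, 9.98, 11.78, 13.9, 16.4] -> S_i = 8.46*1.18^i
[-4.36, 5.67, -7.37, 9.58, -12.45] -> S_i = -4.36*(-1.30)^i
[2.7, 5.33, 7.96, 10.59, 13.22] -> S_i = 2.70 + 2.63*i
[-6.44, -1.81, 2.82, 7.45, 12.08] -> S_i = -6.44 + 4.63*i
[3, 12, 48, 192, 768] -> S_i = 3*4^i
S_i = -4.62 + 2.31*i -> [-4.62, -2.31, 0.0, 2.31, 4.62]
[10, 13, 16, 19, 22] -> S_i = 10 + 3*i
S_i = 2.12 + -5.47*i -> [2.12, -3.35, -8.82, -14.29, -19.76]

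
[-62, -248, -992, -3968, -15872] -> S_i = -62*4^i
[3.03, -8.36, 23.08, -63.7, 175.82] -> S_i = 3.03*(-2.76)^i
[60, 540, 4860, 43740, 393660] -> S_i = 60*9^i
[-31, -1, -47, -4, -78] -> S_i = Random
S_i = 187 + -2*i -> [187, 185, 183, 181, 179]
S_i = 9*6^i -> [9, 54, 324, 1944, 11664]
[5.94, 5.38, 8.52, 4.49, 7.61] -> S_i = Random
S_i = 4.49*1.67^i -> [4.49, 7.5, 12.52, 20.91, 34.92]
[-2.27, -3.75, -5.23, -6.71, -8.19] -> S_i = -2.27 + -1.48*i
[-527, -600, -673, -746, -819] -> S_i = -527 + -73*i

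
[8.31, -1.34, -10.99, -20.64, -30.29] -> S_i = 8.31 + -9.65*i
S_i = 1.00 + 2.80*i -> [1.0, 3.8, 6.6, 9.4, 12.2]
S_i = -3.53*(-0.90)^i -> [-3.53, 3.18, -2.86, 2.57, -2.32]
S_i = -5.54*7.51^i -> [-5.54, -41.61, -312.46, -2346.55, -17622.58]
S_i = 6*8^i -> [6, 48, 384, 3072, 24576]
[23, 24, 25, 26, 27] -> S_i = 23 + 1*i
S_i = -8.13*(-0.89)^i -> [-8.13, 7.24, -6.44, 5.73, -5.1]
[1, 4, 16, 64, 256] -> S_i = 1*4^i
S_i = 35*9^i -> [35, 315, 2835, 25515, 229635]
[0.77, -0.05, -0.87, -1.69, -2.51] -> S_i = 0.77 + -0.82*i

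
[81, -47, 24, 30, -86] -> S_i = Random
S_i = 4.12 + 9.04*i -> [4.12, 13.16, 22.2, 31.24, 40.28]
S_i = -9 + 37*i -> [-9, 28, 65, 102, 139]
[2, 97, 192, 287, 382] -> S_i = 2 + 95*i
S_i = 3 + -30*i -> [3, -27, -57, -87, -117]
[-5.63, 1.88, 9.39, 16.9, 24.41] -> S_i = -5.63 + 7.51*i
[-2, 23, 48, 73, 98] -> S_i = -2 + 25*i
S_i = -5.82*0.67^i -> [-5.82, -3.9, -2.61, -1.75, -1.17]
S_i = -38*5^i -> [-38, -190, -950, -4750, -23750]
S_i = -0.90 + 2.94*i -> [-0.9, 2.04, 4.98, 7.92, 10.86]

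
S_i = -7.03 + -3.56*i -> [-7.03, -10.59, -14.15, -17.71, -21.27]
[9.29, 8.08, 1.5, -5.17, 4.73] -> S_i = Random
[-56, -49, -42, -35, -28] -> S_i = -56 + 7*i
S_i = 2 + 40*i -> [2, 42, 82, 122, 162]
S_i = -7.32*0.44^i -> [-7.32, -3.22, -1.42, -0.62, -0.27]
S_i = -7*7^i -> [-7, -49, -343, -2401, -16807]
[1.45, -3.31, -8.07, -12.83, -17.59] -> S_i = 1.45 + -4.76*i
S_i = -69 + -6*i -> [-69, -75, -81, -87, -93]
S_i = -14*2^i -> [-14, -28, -56, -112, -224]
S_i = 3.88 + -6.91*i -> [3.88, -3.03, -9.94, -16.85, -23.76]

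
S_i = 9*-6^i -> [9, -54, 324, -1944, 11664]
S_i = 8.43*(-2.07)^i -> [8.43, -17.45, 36.12, -74.77, 154.78]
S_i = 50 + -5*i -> [50, 45, 40, 35, 30]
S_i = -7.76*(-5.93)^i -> [-7.76, 46.02, -272.88, 1618.18, -9595.78]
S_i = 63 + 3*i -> [63, 66, 69, 72, 75]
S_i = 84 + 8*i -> [84, 92, 100, 108, 116]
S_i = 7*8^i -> [7, 56, 448, 3584, 28672]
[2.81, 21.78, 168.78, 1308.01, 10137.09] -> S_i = 2.81*7.75^i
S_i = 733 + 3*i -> [733, 736, 739, 742, 745]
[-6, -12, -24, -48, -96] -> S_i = -6*2^i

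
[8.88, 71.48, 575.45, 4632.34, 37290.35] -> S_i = 8.88*8.05^i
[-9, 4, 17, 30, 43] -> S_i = -9 + 13*i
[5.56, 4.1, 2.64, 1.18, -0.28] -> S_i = 5.56 + -1.46*i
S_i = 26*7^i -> [26, 182, 1274, 8918, 62426]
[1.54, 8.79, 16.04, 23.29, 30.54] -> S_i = 1.54 + 7.25*i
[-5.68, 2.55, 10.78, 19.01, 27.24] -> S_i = -5.68 + 8.23*i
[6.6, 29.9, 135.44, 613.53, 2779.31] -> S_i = 6.60*4.53^i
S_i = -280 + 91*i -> [-280, -189, -98, -7, 84]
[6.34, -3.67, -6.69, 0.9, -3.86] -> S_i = Random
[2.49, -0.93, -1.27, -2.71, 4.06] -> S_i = Random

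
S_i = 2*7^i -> [2, 14, 98, 686, 4802]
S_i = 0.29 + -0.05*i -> [0.29, 0.24, 0.19, 0.14, 0.09]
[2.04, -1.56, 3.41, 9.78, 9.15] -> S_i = Random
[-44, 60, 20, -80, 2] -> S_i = Random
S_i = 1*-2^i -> [1, -2, 4, -8, 16]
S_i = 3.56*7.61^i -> [3.56, 27.09, 206.17, 1568.93, 11939.57]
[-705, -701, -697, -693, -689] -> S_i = -705 + 4*i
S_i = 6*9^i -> [6, 54, 486, 4374, 39366]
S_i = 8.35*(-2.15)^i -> [8.35, -17.95, 38.6, -82.99, 178.42]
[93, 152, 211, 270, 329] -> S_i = 93 + 59*i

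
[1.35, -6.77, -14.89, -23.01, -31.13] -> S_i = 1.35 + -8.12*i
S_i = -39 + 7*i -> [-39, -32, -25, -18, -11]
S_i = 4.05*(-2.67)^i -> [4.05, -10.81, 28.87, -77.09, 205.83]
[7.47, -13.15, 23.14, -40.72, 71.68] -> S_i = 7.47*(-1.76)^i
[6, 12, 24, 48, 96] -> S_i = 6*2^i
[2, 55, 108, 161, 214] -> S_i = 2 + 53*i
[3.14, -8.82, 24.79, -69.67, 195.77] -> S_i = 3.14*(-2.81)^i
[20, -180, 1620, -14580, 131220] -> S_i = 20*-9^i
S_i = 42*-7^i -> [42, -294, 2058, -14406, 100842]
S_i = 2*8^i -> [2, 16, 128, 1024, 8192]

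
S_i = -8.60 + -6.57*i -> [-8.6, -15.17, -21.74, -28.31, -34.88]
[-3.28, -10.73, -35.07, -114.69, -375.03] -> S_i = -3.28*3.27^i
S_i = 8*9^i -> [8, 72, 648, 5832, 52488]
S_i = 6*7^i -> [6, 42, 294, 2058, 14406]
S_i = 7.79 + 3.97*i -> [7.79, 11.76, 15.73, 19.7, 23.67]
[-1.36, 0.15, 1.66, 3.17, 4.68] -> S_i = -1.36 + 1.51*i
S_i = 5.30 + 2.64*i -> [5.3, 7.94, 10.58, 13.22, 15.86]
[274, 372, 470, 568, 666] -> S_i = 274 + 98*i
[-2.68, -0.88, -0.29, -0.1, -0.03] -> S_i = -2.68*0.33^i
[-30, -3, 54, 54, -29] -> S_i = Random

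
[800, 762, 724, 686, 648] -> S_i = 800 + -38*i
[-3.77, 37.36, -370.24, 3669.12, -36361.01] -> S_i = -3.77*(-9.91)^i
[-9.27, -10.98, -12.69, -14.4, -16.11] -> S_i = -9.27 + -1.71*i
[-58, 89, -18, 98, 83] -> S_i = Random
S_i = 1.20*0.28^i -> [1.2, 0.34, 0.09, 0.03, 0.01]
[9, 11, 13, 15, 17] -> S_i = 9 + 2*i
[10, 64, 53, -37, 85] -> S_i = Random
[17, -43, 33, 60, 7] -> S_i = Random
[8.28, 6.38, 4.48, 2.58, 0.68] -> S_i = 8.28 + -1.90*i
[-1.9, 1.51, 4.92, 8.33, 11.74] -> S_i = -1.90 + 3.41*i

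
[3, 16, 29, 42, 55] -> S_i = 3 + 13*i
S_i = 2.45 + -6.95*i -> [2.45, -4.5, -11.45, -18.4, -25.35]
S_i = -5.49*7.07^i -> [-5.49, -38.81, -274.42, -1940.13, -13716.71]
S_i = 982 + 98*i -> [982, 1080, 1178, 1276, 1374]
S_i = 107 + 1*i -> [107, 108, 109, 110, 111]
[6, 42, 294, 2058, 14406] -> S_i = 6*7^i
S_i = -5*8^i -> [-5, -40, -320, -2560, -20480]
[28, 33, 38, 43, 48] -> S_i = 28 + 5*i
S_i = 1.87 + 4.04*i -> [1.87, 5.91, 9.95, 13.99, 18.03]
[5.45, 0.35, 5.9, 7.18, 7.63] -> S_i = Random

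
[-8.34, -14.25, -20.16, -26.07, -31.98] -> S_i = -8.34 + -5.91*i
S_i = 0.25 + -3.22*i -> [0.25, -2.97, -6.19, -9.41, -12.63]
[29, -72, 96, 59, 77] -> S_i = Random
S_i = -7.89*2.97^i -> [-7.89, -23.43, -69.6, -206.7, -613.91]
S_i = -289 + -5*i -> [-289, -294, -299, -304, -309]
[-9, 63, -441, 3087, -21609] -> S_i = -9*-7^i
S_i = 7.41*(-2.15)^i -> [7.41, -15.93, 34.25, -73.64, 158.33]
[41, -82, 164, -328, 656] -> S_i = 41*-2^i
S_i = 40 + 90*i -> [40, 130, 220, 310, 400]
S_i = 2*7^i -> [2, 14, 98, 686, 4802]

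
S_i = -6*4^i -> [-6, -24, -96, -384, -1536]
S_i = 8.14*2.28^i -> [8.14, 18.56, 42.31, 96.48, 219.97]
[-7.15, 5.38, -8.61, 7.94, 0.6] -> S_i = Random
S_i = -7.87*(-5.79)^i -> [-7.87, 45.57, -263.83, 1527.6, -8844.82]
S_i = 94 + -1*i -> [94, 93, 92, 91, 90]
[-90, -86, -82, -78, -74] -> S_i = -90 + 4*i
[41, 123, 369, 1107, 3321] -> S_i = 41*3^i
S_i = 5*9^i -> [5, 45, 405, 3645, 32805]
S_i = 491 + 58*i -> [491, 549, 607, 665, 723]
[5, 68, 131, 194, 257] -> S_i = 5 + 63*i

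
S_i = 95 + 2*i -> [95, 97, 99, 101, 103]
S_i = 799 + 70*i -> [799, 869, 939, 1009, 1079]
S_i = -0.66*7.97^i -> [-0.66, -5.26, -41.92, -334.13, -2663.04]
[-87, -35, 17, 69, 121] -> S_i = -87 + 52*i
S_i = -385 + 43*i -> [-385, -342, -299, -256, -213]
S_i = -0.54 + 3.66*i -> [-0.54, 3.12, 6.78, 10.44, 14.1]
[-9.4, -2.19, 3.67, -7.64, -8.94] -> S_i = Random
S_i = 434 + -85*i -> [434, 349, 264, 179, 94]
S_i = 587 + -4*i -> [587, 583, 579, 575, 571]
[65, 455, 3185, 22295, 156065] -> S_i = 65*7^i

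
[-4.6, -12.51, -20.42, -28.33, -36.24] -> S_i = -4.60 + -7.91*i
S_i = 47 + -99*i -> [47, -52, -151, -250, -349]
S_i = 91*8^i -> [91, 728, 5824, 46592, 372736]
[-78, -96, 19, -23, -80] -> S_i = Random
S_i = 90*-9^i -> [90, -810, 7290, -65610, 590490]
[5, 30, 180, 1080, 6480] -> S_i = 5*6^i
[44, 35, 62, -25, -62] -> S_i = Random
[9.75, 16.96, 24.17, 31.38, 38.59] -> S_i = 9.75 + 7.21*i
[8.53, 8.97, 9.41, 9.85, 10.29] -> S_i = 8.53 + 0.44*i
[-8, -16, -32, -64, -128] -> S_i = -8*2^i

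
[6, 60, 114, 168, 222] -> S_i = 6 + 54*i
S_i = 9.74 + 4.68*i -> [9.74, 14.42, 19.1, 23.78, 28.46]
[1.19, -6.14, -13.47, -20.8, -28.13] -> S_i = 1.19 + -7.33*i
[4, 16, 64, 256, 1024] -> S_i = 4*4^i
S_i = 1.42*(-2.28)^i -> [1.42, -3.24, 7.38, -16.83, 38.37]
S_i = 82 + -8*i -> [82, 74, 66, 58, 50]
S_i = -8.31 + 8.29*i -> [-8.31, -0.02, 8.27, 16.56, 24.85]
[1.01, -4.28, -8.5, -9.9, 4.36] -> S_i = Random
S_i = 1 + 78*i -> [1, 79, 157, 235, 313]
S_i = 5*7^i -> [5, 35, 245, 1715, 12005]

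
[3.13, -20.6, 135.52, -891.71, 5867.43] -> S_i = 3.13*(-6.58)^i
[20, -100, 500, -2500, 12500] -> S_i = 20*-5^i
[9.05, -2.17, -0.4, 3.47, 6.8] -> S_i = Random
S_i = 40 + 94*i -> [40, 134, 228, 322, 416]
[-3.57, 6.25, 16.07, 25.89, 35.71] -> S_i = -3.57 + 9.82*i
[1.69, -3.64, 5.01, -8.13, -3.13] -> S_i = Random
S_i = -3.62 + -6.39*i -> [-3.62, -10.01, -16.4, -22.79, -29.18]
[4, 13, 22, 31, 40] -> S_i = 4 + 9*i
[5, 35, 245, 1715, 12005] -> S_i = 5*7^i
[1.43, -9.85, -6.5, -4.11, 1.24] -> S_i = Random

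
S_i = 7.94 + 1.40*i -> [7.94, 9.34, 10.74, 12.14, 13.54]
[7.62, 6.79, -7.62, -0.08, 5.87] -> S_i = Random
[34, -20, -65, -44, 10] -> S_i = Random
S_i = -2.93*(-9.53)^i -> [-2.93, 27.92, -266.11, 2535.98, -24167.92]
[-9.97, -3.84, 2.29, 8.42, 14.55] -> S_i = -9.97 + 6.13*i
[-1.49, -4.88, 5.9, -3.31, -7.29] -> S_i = Random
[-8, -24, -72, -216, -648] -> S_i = -8*3^i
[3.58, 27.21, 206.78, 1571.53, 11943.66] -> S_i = 3.58*7.60^i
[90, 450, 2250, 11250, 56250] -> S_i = 90*5^i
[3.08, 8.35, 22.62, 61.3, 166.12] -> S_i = 3.08*2.71^i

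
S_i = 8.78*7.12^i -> [8.78, 62.51, 445.1, 3169.09, 22563.92]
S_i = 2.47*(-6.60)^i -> [2.47, -16.3, 107.59, -710.12, 4686.76]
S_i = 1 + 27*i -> [1, 28, 55, 82, 109]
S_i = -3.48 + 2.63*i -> [-3.48, -0.85, 1.78, 4.41, 7.04]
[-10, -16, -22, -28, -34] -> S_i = -10 + -6*i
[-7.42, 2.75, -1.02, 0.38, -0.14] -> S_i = -7.42*(-0.37)^i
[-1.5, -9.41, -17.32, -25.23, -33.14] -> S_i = -1.50 + -7.91*i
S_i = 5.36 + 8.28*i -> [5.36, 13.64, 21.92, 30.2, 38.48]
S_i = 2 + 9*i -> [2, 11, 20, 29, 38]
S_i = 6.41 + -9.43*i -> [6.41, -3.02, -12.45, -21.88, -31.31]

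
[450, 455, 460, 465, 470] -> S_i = 450 + 5*i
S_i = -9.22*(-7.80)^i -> [-9.22, 71.92, -560.94, 4375.37, -34127.88]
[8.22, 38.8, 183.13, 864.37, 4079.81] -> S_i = 8.22*4.72^i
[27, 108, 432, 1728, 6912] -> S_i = 27*4^i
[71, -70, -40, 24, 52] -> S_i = Random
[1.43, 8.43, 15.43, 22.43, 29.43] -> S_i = 1.43 + 7.00*i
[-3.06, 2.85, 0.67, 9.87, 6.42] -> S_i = Random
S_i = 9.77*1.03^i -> [9.77, 10.06, 10.36, 10.68, 11.0]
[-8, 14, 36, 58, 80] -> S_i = -8 + 22*i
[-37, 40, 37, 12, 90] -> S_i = Random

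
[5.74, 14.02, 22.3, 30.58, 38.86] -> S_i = 5.74 + 8.28*i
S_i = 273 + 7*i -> [273, 280, 287, 294, 301]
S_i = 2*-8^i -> [2, -16, 128, -1024, 8192]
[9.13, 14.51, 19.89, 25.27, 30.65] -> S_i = 9.13 + 5.38*i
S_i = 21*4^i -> [21, 84, 336, 1344, 5376]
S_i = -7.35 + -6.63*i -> [-7.35, -13.98, -20.61, -27.24, -33.87]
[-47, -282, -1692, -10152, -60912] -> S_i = -47*6^i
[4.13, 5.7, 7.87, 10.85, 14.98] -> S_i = 4.13*1.38^i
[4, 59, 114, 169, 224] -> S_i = 4 + 55*i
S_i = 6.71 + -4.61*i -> [6.71, 2.1, -2.51, -7.12, -11.73]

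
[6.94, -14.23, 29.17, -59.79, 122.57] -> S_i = 6.94*(-2.05)^i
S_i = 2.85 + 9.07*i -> [2.85, 11.92, 20.99, 30.06, 39.13]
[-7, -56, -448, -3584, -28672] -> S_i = -7*8^i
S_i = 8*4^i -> [8, 32, 128, 512, 2048]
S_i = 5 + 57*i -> [5, 62, 119, 176, 233]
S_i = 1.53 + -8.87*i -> [1.53, -7.34, -16.21, -25.08, -33.95]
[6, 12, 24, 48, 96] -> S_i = 6*2^i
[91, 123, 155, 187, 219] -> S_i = 91 + 32*i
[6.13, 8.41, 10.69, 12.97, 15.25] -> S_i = 6.13 + 2.28*i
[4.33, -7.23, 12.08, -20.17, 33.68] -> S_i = 4.33*(-1.67)^i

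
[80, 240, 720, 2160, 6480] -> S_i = 80*3^i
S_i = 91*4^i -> [91, 364, 1456, 5824, 23296]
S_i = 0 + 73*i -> [0, 73, 146, 219, 292]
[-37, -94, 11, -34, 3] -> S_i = Random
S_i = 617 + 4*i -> [617, 621, 625, 629, 633]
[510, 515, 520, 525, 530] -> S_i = 510 + 5*i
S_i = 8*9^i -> [8, 72, 648, 5832, 52488]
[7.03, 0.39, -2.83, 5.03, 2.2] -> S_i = Random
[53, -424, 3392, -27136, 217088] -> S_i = 53*-8^i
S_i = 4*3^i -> [4, 12, 36, 108, 324]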